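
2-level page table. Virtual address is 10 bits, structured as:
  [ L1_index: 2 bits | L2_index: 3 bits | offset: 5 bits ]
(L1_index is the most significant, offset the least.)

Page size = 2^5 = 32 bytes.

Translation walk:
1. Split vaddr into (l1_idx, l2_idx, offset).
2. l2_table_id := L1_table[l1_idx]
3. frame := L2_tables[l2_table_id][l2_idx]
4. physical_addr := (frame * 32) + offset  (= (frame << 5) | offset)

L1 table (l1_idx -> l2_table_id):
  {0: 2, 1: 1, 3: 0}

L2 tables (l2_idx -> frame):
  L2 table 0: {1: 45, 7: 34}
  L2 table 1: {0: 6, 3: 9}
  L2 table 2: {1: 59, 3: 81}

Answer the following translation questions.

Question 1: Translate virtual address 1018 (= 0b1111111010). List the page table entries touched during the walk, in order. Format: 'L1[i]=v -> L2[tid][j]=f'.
vaddr = 1018 = 0b1111111010
Split: l1_idx=3, l2_idx=7, offset=26

Answer: L1[3]=0 -> L2[0][7]=34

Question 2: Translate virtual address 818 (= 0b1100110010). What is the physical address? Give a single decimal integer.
Answer: 1458

Derivation:
vaddr = 818 = 0b1100110010
Split: l1_idx=3, l2_idx=1, offset=18
L1[3] = 0
L2[0][1] = 45
paddr = 45 * 32 + 18 = 1458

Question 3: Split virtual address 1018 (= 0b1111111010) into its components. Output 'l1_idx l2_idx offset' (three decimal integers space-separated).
Answer: 3 7 26

Derivation:
vaddr = 1018 = 0b1111111010
  top 2 bits -> l1_idx = 3
  next 3 bits -> l2_idx = 7
  bottom 5 bits -> offset = 26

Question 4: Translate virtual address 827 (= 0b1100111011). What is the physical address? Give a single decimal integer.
vaddr = 827 = 0b1100111011
Split: l1_idx=3, l2_idx=1, offset=27
L1[3] = 0
L2[0][1] = 45
paddr = 45 * 32 + 27 = 1467

Answer: 1467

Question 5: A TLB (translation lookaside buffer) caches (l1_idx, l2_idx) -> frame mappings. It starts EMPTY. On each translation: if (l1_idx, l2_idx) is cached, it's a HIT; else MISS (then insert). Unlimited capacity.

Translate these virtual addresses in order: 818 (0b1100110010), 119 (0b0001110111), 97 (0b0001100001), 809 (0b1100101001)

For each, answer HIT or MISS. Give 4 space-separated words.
Answer: MISS MISS HIT HIT

Derivation:
vaddr=818: (3,1) not in TLB -> MISS, insert
vaddr=119: (0,3) not in TLB -> MISS, insert
vaddr=97: (0,3) in TLB -> HIT
vaddr=809: (3,1) in TLB -> HIT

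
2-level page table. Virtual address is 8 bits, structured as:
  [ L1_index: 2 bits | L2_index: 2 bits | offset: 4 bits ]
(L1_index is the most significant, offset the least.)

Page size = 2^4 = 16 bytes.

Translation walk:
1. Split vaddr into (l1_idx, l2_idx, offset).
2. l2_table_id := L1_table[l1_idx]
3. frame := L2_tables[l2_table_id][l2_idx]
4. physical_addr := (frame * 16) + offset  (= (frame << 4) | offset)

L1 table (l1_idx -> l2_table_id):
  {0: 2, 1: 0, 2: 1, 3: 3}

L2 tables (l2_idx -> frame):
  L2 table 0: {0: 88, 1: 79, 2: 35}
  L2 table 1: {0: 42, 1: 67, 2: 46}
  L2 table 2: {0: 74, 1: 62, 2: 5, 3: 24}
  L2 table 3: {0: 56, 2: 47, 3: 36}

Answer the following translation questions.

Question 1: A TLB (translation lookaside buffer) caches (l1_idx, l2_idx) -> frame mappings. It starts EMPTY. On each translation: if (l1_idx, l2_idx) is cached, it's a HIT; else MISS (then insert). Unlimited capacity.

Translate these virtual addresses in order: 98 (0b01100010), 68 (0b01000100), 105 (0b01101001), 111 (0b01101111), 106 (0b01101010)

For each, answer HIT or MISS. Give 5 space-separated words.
Answer: MISS MISS HIT HIT HIT

Derivation:
vaddr=98: (1,2) not in TLB -> MISS, insert
vaddr=68: (1,0) not in TLB -> MISS, insert
vaddr=105: (1,2) in TLB -> HIT
vaddr=111: (1,2) in TLB -> HIT
vaddr=106: (1,2) in TLB -> HIT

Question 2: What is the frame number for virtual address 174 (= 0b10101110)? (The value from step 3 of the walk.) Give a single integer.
vaddr = 174: l1_idx=2, l2_idx=2
L1[2] = 1; L2[1][2] = 46

Answer: 46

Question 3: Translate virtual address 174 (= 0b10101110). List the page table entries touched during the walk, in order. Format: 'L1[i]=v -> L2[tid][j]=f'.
vaddr = 174 = 0b10101110
Split: l1_idx=2, l2_idx=2, offset=14

Answer: L1[2]=1 -> L2[1][2]=46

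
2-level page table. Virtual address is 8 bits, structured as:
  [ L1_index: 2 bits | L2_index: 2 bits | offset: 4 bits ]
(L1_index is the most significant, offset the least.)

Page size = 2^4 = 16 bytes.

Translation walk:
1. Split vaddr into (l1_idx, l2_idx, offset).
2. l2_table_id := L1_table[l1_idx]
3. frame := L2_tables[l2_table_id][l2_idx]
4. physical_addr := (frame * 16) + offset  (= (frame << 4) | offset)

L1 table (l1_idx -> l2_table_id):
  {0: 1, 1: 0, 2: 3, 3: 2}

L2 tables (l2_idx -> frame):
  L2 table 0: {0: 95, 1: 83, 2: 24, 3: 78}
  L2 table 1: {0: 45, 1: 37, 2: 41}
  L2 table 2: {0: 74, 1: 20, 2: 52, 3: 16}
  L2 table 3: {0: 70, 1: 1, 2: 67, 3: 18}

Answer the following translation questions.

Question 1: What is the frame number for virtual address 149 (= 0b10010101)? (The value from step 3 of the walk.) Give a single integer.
vaddr = 149: l1_idx=2, l2_idx=1
L1[2] = 3; L2[3][1] = 1

Answer: 1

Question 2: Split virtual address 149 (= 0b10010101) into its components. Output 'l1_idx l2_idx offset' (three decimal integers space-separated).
Answer: 2 1 5

Derivation:
vaddr = 149 = 0b10010101
  top 2 bits -> l1_idx = 2
  next 2 bits -> l2_idx = 1
  bottom 4 bits -> offset = 5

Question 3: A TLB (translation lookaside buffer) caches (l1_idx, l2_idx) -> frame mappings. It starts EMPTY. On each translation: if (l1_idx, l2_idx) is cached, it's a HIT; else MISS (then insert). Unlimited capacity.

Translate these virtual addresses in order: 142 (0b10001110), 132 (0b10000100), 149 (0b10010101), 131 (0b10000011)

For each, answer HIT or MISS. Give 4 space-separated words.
vaddr=142: (2,0) not in TLB -> MISS, insert
vaddr=132: (2,0) in TLB -> HIT
vaddr=149: (2,1) not in TLB -> MISS, insert
vaddr=131: (2,0) in TLB -> HIT

Answer: MISS HIT MISS HIT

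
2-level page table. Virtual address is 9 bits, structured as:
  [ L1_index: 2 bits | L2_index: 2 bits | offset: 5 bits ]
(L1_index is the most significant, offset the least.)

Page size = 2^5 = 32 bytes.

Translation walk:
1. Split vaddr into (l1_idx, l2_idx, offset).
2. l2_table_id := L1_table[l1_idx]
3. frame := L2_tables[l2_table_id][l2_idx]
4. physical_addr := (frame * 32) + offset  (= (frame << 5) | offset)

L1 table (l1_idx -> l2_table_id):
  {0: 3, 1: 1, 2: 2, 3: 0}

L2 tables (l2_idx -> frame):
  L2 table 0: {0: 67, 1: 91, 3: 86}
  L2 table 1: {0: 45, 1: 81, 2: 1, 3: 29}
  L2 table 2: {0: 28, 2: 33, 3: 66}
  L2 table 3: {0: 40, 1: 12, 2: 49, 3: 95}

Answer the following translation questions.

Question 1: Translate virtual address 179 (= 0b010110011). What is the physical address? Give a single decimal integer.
vaddr = 179 = 0b010110011
Split: l1_idx=1, l2_idx=1, offset=19
L1[1] = 1
L2[1][1] = 81
paddr = 81 * 32 + 19 = 2611

Answer: 2611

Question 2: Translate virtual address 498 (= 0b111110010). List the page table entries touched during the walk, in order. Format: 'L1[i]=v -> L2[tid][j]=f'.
Answer: L1[3]=0 -> L2[0][3]=86

Derivation:
vaddr = 498 = 0b111110010
Split: l1_idx=3, l2_idx=3, offset=18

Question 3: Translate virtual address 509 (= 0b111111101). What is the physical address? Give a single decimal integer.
Answer: 2781

Derivation:
vaddr = 509 = 0b111111101
Split: l1_idx=3, l2_idx=3, offset=29
L1[3] = 0
L2[0][3] = 86
paddr = 86 * 32 + 29 = 2781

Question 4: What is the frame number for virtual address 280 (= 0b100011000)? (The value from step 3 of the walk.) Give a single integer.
Answer: 28

Derivation:
vaddr = 280: l1_idx=2, l2_idx=0
L1[2] = 2; L2[2][0] = 28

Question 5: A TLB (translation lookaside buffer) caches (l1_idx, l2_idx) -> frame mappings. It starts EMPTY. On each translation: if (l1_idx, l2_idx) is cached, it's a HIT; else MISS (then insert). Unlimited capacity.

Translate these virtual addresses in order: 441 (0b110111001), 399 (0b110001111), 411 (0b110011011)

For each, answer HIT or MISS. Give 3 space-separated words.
vaddr=441: (3,1) not in TLB -> MISS, insert
vaddr=399: (3,0) not in TLB -> MISS, insert
vaddr=411: (3,0) in TLB -> HIT

Answer: MISS MISS HIT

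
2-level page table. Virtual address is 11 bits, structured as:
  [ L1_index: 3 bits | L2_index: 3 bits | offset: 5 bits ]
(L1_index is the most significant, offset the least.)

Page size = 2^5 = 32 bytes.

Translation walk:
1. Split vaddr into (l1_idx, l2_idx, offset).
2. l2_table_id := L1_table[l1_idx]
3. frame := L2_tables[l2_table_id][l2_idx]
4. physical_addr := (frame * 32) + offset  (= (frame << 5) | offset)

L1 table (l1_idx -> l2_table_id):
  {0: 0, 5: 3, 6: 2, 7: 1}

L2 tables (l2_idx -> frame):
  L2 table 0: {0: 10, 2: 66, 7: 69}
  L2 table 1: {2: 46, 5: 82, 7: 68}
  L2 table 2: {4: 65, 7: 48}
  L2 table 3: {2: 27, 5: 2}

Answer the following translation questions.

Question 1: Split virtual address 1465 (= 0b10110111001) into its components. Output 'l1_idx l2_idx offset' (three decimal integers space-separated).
vaddr = 1465 = 0b10110111001
  top 3 bits -> l1_idx = 5
  next 3 bits -> l2_idx = 5
  bottom 5 bits -> offset = 25

Answer: 5 5 25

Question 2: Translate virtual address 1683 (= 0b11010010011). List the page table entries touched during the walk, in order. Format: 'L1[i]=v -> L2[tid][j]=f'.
Answer: L1[6]=2 -> L2[2][4]=65

Derivation:
vaddr = 1683 = 0b11010010011
Split: l1_idx=6, l2_idx=4, offset=19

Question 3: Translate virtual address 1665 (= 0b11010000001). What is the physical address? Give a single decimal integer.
vaddr = 1665 = 0b11010000001
Split: l1_idx=6, l2_idx=4, offset=1
L1[6] = 2
L2[2][4] = 65
paddr = 65 * 32 + 1 = 2081

Answer: 2081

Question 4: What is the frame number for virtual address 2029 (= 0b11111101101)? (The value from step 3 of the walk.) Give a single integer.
Answer: 68

Derivation:
vaddr = 2029: l1_idx=7, l2_idx=7
L1[7] = 1; L2[1][7] = 68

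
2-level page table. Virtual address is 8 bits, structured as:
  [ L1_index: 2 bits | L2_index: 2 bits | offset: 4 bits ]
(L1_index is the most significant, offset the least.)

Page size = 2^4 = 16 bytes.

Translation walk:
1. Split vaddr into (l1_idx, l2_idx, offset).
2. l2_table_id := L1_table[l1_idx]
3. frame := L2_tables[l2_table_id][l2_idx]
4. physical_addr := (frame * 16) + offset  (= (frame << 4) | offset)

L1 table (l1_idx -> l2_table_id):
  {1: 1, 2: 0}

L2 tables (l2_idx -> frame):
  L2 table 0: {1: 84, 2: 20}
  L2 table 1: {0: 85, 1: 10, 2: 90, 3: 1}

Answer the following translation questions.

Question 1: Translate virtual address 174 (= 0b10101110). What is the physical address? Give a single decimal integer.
Answer: 334

Derivation:
vaddr = 174 = 0b10101110
Split: l1_idx=2, l2_idx=2, offset=14
L1[2] = 0
L2[0][2] = 20
paddr = 20 * 16 + 14 = 334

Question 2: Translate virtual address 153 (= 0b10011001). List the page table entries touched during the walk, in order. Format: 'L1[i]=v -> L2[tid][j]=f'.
vaddr = 153 = 0b10011001
Split: l1_idx=2, l2_idx=1, offset=9

Answer: L1[2]=0 -> L2[0][1]=84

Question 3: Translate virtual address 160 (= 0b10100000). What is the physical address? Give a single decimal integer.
vaddr = 160 = 0b10100000
Split: l1_idx=2, l2_idx=2, offset=0
L1[2] = 0
L2[0][2] = 20
paddr = 20 * 16 + 0 = 320

Answer: 320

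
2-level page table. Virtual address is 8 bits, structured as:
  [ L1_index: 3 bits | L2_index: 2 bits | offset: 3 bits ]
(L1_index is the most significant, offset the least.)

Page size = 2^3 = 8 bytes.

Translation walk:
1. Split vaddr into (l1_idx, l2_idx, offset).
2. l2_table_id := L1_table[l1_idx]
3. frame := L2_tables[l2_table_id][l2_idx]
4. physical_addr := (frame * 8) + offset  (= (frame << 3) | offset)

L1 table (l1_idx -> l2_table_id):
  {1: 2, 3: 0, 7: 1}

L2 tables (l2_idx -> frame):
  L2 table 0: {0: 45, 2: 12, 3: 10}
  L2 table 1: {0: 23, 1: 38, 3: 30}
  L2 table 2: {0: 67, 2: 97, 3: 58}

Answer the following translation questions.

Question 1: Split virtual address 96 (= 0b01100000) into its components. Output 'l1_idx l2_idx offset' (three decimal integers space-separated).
vaddr = 96 = 0b01100000
  top 3 bits -> l1_idx = 3
  next 2 bits -> l2_idx = 0
  bottom 3 bits -> offset = 0

Answer: 3 0 0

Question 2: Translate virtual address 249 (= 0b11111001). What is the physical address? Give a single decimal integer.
vaddr = 249 = 0b11111001
Split: l1_idx=7, l2_idx=3, offset=1
L1[7] = 1
L2[1][3] = 30
paddr = 30 * 8 + 1 = 241

Answer: 241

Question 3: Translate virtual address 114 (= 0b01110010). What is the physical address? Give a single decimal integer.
vaddr = 114 = 0b01110010
Split: l1_idx=3, l2_idx=2, offset=2
L1[3] = 0
L2[0][2] = 12
paddr = 12 * 8 + 2 = 98

Answer: 98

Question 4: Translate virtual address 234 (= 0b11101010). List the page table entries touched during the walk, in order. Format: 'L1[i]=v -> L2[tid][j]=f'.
Answer: L1[7]=1 -> L2[1][1]=38

Derivation:
vaddr = 234 = 0b11101010
Split: l1_idx=7, l2_idx=1, offset=2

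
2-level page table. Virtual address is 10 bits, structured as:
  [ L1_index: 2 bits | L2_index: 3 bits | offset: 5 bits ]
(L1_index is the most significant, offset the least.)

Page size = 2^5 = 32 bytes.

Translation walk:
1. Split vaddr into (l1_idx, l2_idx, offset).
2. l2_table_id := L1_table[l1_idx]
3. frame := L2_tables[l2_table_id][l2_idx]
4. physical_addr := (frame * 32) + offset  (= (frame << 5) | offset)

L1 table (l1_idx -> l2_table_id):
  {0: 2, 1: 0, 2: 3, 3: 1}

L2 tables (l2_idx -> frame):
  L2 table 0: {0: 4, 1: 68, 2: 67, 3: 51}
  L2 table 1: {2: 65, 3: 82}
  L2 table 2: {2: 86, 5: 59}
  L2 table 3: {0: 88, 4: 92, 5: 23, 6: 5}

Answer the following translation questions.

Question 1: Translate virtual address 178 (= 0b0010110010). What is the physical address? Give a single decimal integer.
vaddr = 178 = 0b0010110010
Split: l1_idx=0, l2_idx=5, offset=18
L1[0] = 2
L2[2][5] = 59
paddr = 59 * 32 + 18 = 1906

Answer: 1906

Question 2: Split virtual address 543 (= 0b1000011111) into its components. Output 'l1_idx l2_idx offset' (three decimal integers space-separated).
Answer: 2 0 31

Derivation:
vaddr = 543 = 0b1000011111
  top 2 bits -> l1_idx = 2
  next 3 bits -> l2_idx = 0
  bottom 5 bits -> offset = 31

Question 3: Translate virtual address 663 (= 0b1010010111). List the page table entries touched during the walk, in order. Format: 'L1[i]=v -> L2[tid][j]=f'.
Answer: L1[2]=3 -> L2[3][4]=92

Derivation:
vaddr = 663 = 0b1010010111
Split: l1_idx=2, l2_idx=4, offset=23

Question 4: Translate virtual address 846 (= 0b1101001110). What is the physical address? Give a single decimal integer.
vaddr = 846 = 0b1101001110
Split: l1_idx=3, l2_idx=2, offset=14
L1[3] = 1
L2[1][2] = 65
paddr = 65 * 32 + 14 = 2094

Answer: 2094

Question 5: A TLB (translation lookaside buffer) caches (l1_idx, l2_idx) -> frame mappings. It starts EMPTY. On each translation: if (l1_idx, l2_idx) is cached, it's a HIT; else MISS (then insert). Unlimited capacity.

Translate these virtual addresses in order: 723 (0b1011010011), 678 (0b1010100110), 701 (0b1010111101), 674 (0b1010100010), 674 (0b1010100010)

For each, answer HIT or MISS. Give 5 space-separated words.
Answer: MISS MISS HIT HIT HIT

Derivation:
vaddr=723: (2,6) not in TLB -> MISS, insert
vaddr=678: (2,5) not in TLB -> MISS, insert
vaddr=701: (2,5) in TLB -> HIT
vaddr=674: (2,5) in TLB -> HIT
vaddr=674: (2,5) in TLB -> HIT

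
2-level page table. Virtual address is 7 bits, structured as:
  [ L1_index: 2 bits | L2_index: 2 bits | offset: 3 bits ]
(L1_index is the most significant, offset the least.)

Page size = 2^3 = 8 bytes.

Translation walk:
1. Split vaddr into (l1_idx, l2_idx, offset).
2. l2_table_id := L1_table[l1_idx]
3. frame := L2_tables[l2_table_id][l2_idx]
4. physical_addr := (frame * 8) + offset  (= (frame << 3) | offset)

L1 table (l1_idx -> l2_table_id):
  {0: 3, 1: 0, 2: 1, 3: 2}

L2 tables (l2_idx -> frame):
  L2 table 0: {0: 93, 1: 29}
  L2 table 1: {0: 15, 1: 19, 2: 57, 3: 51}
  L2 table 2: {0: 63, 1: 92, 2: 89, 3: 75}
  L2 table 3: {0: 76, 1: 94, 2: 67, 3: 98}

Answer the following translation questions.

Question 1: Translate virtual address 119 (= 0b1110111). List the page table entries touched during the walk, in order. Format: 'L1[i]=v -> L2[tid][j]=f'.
Answer: L1[3]=2 -> L2[2][2]=89

Derivation:
vaddr = 119 = 0b1110111
Split: l1_idx=3, l2_idx=2, offset=7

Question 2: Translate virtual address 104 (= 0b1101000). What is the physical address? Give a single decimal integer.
Answer: 736

Derivation:
vaddr = 104 = 0b1101000
Split: l1_idx=3, l2_idx=1, offset=0
L1[3] = 2
L2[2][1] = 92
paddr = 92 * 8 + 0 = 736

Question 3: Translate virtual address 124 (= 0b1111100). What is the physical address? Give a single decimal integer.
Answer: 604

Derivation:
vaddr = 124 = 0b1111100
Split: l1_idx=3, l2_idx=3, offset=4
L1[3] = 2
L2[2][3] = 75
paddr = 75 * 8 + 4 = 604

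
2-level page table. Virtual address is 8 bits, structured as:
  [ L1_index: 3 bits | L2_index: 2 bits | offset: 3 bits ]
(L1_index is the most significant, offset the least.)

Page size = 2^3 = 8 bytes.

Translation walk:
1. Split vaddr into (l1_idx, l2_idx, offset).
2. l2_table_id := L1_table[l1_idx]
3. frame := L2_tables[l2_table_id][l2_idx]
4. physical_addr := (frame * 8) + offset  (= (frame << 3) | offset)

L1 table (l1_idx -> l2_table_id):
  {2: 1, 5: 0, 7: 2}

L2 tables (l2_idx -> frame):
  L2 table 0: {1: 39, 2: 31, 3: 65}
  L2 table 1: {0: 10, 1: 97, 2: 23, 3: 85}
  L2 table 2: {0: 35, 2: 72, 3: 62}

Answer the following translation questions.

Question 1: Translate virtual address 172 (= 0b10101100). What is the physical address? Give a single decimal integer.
Answer: 316

Derivation:
vaddr = 172 = 0b10101100
Split: l1_idx=5, l2_idx=1, offset=4
L1[5] = 0
L2[0][1] = 39
paddr = 39 * 8 + 4 = 316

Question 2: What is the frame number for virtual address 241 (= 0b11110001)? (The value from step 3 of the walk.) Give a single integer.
vaddr = 241: l1_idx=7, l2_idx=2
L1[7] = 2; L2[2][2] = 72

Answer: 72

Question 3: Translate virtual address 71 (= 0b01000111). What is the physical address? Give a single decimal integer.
Answer: 87

Derivation:
vaddr = 71 = 0b01000111
Split: l1_idx=2, l2_idx=0, offset=7
L1[2] = 1
L2[1][0] = 10
paddr = 10 * 8 + 7 = 87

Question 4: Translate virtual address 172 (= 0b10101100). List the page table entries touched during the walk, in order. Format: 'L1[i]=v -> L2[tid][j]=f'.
Answer: L1[5]=0 -> L2[0][1]=39

Derivation:
vaddr = 172 = 0b10101100
Split: l1_idx=5, l2_idx=1, offset=4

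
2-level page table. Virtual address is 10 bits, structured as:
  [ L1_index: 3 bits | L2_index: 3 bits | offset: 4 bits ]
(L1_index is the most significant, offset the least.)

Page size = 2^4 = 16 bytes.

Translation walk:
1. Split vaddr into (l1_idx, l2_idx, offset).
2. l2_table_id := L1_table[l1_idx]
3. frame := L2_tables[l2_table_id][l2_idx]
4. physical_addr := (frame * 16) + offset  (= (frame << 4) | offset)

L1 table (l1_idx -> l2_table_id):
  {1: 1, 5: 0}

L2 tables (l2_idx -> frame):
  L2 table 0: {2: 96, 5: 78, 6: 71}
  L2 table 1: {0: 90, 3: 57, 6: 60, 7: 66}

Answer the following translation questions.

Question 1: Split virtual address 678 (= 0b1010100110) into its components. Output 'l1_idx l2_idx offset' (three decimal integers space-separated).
vaddr = 678 = 0b1010100110
  top 3 bits -> l1_idx = 5
  next 3 bits -> l2_idx = 2
  bottom 4 bits -> offset = 6

Answer: 5 2 6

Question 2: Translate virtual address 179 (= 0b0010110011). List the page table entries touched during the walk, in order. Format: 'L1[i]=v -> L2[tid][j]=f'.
Answer: L1[1]=1 -> L2[1][3]=57

Derivation:
vaddr = 179 = 0b0010110011
Split: l1_idx=1, l2_idx=3, offset=3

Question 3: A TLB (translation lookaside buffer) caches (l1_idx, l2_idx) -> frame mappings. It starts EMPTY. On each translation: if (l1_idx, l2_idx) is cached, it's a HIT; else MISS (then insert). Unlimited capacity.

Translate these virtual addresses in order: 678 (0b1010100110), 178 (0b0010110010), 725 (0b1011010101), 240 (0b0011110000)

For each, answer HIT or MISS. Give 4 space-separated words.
vaddr=678: (5,2) not in TLB -> MISS, insert
vaddr=178: (1,3) not in TLB -> MISS, insert
vaddr=725: (5,5) not in TLB -> MISS, insert
vaddr=240: (1,7) not in TLB -> MISS, insert

Answer: MISS MISS MISS MISS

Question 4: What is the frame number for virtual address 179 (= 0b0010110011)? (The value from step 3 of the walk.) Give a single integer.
vaddr = 179: l1_idx=1, l2_idx=3
L1[1] = 1; L2[1][3] = 57

Answer: 57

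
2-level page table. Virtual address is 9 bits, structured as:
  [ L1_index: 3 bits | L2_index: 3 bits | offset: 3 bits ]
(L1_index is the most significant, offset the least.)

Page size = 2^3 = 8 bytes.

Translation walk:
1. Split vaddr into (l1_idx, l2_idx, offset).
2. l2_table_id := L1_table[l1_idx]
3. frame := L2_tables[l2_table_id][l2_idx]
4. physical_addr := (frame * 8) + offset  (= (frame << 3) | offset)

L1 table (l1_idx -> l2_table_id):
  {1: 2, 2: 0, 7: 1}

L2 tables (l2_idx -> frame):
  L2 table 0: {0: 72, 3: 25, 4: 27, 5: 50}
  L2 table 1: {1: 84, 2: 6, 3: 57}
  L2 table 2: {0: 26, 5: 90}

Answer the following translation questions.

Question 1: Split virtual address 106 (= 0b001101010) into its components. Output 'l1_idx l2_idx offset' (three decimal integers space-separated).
vaddr = 106 = 0b001101010
  top 3 bits -> l1_idx = 1
  next 3 bits -> l2_idx = 5
  bottom 3 bits -> offset = 2

Answer: 1 5 2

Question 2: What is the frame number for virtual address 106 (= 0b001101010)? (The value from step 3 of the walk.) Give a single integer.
Answer: 90

Derivation:
vaddr = 106: l1_idx=1, l2_idx=5
L1[1] = 2; L2[2][5] = 90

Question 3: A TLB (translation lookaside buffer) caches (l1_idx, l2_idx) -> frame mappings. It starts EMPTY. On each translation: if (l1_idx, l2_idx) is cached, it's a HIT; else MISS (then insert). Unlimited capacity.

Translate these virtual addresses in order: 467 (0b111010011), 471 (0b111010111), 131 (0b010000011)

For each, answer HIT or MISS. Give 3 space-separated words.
vaddr=467: (7,2) not in TLB -> MISS, insert
vaddr=471: (7,2) in TLB -> HIT
vaddr=131: (2,0) not in TLB -> MISS, insert

Answer: MISS HIT MISS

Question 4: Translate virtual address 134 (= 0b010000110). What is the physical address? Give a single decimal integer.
vaddr = 134 = 0b010000110
Split: l1_idx=2, l2_idx=0, offset=6
L1[2] = 0
L2[0][0] = 72
paddr = 72 * 8 + 6 = 582

Answer: 582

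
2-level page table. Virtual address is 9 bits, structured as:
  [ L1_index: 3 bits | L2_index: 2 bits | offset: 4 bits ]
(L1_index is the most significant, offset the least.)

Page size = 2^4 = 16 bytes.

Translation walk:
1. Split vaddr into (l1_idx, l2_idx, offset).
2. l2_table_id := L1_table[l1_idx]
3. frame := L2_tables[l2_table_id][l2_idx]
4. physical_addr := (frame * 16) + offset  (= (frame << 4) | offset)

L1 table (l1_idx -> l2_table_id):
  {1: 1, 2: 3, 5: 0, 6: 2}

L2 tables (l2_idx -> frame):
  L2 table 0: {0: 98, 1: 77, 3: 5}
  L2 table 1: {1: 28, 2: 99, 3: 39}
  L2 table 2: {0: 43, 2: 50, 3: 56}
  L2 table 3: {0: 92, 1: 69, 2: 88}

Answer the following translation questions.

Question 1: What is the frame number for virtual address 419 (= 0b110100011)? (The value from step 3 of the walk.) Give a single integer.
Answer: 50

Derivation:
vaddr = 419: l1_idx=6, l2_idx=2
L1[6] = 2; L2[2][2] = 50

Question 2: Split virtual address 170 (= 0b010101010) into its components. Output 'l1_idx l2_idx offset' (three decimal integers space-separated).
Answer: 2 2 10

Derivation:
vaddr = 170 = 0b010101010
  top 3 bits -> l1_idx = 2
  next 2 bits -> l2_idx = 2
  bottom 4 bits -> offset = 10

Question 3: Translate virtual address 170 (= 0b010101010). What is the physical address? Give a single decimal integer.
vaddr = 170 = 0b010101010
Split: l1_idx=2, l2_idx=2, offset=10
L1[2] = 3
L2[3][2] = 88
paddr = 88 * 16 + 10 = 1418

Answer: 1418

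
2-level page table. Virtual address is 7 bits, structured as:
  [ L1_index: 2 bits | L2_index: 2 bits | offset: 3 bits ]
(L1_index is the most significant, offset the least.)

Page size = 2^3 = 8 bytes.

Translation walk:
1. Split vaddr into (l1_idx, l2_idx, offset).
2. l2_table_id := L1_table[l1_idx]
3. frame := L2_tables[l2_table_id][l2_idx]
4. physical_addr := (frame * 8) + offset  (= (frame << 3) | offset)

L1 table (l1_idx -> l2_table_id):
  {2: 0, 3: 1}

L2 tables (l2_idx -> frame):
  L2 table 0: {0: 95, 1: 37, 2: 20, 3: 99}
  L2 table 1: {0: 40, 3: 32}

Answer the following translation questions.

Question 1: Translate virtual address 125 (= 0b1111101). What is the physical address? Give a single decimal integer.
vaddr = 125 = 0b1111101
Split: l1_idx=3, l2_idx=3, offset=5
L1[3] = 1
L2[1][3] = 32
paddr = 32 * 8 + 5 = 261

Answer: 261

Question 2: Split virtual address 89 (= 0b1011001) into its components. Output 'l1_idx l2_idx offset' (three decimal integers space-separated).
vaddr = 89 = 0b1011001
  top 2 bits -> l1_idx = 2
  next 2 bits -> l2_idx = 3
  bottom 3 bits -> offset = 1

Answer: 2 3 1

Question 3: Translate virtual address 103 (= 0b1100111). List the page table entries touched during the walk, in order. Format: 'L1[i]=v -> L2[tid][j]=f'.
Answer: L1[3]=1 -> L2[1][0]=40

Derivation:
vaddr = 103 = 0b1100111
Split: l1_idx=3, l2_idx=0, offset=7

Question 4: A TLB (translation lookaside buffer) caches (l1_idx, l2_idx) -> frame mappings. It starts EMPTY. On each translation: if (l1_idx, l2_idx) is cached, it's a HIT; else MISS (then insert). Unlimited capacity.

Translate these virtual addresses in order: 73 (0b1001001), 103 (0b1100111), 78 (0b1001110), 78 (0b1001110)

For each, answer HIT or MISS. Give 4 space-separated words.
vaddr=73: (2,1) not in TLB -> MISS, insert
vaddr=103: (3,0) not in TLB -> MISS, insert
vaddr=78: (2,1) in TLB -> HIT
vaddr=78: (2,1) in TLB -> HIT

Answer: MISS MISS HIT HIT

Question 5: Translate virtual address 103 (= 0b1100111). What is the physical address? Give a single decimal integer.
vaddr = 103 = 0b1100111
Split: l1_idx=3, l2_idx=0, offset=7
L1[3] = 1
L2[1][0] = 40
paddr = 40 * 8 + 7 = 327

Answer: 327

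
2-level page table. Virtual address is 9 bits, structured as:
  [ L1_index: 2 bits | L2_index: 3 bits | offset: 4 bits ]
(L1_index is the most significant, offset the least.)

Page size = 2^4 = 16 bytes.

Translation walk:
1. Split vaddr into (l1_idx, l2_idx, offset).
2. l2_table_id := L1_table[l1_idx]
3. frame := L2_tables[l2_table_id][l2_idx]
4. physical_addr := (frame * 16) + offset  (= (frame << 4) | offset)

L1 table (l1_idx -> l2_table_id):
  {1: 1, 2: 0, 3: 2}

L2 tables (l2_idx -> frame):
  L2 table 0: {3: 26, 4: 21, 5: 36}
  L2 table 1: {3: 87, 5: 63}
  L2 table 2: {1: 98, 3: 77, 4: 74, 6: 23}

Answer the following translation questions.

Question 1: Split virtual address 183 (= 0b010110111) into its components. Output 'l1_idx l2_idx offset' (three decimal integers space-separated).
Answer: 1 3 7

Derivation:
vaddr = 183 = 0b010110111
  top 2 bits -> l1_idx = 1
  next 3 bits -> l2_idx = 3
  bottom 4 bits -> offset = 7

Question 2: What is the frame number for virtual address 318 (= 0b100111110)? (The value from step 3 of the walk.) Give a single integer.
vaddr = 318: l1_idx=2, l2_idx=3
L1[2] = 0; L2[0][3] = 26

Answer: 26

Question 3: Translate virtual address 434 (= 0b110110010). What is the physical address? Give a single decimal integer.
vaddr = 434 = 0b110110010
Split: l1_idx=3, l2_idx=3, offset=2
L1[3] = 2
L2[2][3] = 77
paddr = 77 * 16 + 2 = 1234

Answer: 1234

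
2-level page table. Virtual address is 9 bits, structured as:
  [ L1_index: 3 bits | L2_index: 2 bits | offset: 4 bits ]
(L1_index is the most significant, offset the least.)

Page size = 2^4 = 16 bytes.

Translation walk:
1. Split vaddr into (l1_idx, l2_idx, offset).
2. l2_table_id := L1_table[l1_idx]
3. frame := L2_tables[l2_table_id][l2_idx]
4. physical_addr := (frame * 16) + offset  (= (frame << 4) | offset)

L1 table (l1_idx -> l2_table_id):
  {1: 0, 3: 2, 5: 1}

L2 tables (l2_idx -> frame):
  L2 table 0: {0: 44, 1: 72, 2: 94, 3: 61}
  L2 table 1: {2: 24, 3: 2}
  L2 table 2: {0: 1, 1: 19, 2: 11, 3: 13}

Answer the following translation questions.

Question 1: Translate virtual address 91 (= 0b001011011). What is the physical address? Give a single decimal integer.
vaddr = 91 = 0b001011011
Split: l1_idx=1, l2_idx=1, offset=11
L1[1] = 0
L2[0][1] = 72
paddr = 72 * 16 + 11 = 1163

Answer: 1163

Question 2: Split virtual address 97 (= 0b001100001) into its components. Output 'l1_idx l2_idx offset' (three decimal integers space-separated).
Answer: 1 2 1

Derivation:
vaddr = 97 = 0b001100001
  top 3 bits -> l1_idx = 1
  next 2 bits -> l2_idx = 2
  bottom 4 bits -> offset = 1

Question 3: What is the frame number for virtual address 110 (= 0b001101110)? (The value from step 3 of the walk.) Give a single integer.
vaddr = 110: l1_idx=1, l2_idx=2
L1[1] = 0; L2[0][2] = 94

Answer: 94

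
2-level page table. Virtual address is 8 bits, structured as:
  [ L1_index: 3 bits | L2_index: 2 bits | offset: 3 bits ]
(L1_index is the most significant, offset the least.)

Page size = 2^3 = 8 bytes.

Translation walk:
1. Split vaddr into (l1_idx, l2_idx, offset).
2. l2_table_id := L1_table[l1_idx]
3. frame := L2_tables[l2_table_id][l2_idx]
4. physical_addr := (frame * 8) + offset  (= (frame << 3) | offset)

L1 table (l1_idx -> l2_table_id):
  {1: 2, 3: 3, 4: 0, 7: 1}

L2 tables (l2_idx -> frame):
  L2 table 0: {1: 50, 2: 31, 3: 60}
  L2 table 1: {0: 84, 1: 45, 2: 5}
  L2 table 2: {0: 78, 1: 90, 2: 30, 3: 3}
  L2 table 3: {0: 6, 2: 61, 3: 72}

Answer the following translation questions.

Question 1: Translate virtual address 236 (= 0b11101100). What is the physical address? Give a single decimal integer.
vaddr = 236 = 0b11101100
Split: l1_idx=7, l2_idx=1, offset=4
L1[7] = 1
L2[1][1] = 45
paddr = 45 * 8 + 4 = 364

Answer: 364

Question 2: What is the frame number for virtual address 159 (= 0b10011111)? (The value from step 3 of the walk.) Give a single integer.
Answer: 60

Derivation:
vaddr = 159: l1_idx=4, l2_idx=3
L1[4] = 0; L2[0][3] = 60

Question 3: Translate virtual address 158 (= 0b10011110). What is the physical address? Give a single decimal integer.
vaddr = 158 = 0b10011110
Split: l1_idx=4, l2_idx=3, offset=6
L1[4] = 0
L2[0][3] = 60
paddr = 60 * 8 + 6 = 486

Answer: 486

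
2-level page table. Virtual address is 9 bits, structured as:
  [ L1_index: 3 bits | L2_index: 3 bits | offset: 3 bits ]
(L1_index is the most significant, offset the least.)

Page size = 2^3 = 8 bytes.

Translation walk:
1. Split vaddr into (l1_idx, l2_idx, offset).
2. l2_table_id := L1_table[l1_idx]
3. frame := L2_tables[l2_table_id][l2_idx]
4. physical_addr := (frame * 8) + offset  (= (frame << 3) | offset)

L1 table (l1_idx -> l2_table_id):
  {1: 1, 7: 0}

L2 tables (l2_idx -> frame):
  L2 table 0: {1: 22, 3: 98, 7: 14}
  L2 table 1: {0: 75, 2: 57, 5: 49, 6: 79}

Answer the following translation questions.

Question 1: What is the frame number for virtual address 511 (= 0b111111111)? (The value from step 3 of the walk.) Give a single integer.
Answer: 14

Derivation:
vaddr = 511: l1_idx=7, l2_idx=7
L1[7] = 0; L2[0][7] = 14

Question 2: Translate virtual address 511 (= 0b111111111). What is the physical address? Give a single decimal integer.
vaddr = 511 = 0b111111111
Split: l1_idx=7, l2_idx=7, offset=7
L1[7] = 0
L2[0][7] = 14
paddr = 14 * 8 + 7 = 119

Answer: 119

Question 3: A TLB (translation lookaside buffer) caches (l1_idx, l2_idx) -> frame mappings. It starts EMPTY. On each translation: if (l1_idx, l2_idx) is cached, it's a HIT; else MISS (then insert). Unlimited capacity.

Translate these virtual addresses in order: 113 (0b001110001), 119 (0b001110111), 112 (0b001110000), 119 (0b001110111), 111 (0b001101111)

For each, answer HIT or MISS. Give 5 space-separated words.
Answer: MISS HIT HIT HIT MISS

Derivation:
vaddr=113: (1,6) not in TLB -> MISS, insert
vaddr=119: (1,6) in TLB -> HIT
vaddr=112: (1,6) in TLB -> HIT
vaddr=119: (1,6) in TLB -> HIT
vaddr=111: (1,5) not in TLB -> MISS, insert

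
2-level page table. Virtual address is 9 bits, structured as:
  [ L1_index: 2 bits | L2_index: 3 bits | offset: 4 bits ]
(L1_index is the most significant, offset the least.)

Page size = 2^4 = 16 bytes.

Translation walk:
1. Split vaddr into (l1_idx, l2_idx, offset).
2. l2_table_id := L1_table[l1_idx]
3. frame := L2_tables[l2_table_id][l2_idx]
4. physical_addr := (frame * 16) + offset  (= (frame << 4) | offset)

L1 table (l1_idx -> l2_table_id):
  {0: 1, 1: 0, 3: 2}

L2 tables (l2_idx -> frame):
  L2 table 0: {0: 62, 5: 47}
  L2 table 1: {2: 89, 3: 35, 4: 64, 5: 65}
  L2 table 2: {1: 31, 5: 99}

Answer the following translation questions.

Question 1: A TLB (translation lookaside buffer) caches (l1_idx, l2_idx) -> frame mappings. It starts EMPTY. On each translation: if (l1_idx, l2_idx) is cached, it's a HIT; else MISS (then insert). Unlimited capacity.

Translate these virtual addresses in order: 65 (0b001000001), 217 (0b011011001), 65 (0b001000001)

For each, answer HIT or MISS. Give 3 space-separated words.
Answer: MISS MISS HIT

Derivation:
vaddr=65: (0,4) not in TLB -> MISS, insert
vaddr=217: (1,5) not in TLB -> MISS, insert
vaddr=65: (0,4) in TLB -> HIT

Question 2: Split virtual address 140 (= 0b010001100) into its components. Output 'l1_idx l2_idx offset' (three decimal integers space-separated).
vaddr = 140 = 0b010001100
  top 2 bits -> l1_idx = 1
  next 3 bits -> l2_idx = 0
  bottom 4 bits -> offset = 12

Answer: 1 0 12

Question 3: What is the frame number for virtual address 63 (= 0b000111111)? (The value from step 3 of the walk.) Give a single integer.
vaddr = 63: l1_idx=0, l2_idx=3
L1[0] = 1; L2[1][3] = 35

Answer: 35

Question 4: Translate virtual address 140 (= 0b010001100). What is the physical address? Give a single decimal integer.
Answer: 1004

Derivation:
vaddr = 140 = 0b010001100
Split: l1_idx=1, l2_idx=0, offset=12
L1[1] = 0
L2[0][0] = 62
paddr = 62 * 16 + 12 = 1004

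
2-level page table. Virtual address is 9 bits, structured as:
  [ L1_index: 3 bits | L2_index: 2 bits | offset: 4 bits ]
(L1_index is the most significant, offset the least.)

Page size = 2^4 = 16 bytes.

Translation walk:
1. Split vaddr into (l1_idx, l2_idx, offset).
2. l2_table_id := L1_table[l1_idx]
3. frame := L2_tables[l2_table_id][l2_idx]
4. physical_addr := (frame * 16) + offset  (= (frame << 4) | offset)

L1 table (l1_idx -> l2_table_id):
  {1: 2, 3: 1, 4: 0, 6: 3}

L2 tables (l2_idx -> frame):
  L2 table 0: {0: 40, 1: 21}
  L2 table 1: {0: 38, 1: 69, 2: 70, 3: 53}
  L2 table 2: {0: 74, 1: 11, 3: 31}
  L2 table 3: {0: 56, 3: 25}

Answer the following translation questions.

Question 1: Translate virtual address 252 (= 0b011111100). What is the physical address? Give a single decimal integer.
vaddr = 252 = 0b011111100
Split: l1_idx=3, l2_idx=3, offset=12
L1[3] = 1
L2[1][3] = 53
paddr = 53 * 16 + 12 = 860

Answer: 860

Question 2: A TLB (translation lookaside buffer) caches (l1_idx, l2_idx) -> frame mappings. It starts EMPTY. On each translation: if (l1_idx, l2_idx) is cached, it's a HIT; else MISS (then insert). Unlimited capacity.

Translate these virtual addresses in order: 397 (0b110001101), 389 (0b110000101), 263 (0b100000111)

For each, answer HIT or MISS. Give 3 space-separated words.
vaddr=397: (6,0) not in TLB -> MISS, insert
vaddr=389: (6,0) in TLB -> HIT
vaddr=263: (4,0) not in TLB -> MISS, insert

Answer: MISS HIT MISS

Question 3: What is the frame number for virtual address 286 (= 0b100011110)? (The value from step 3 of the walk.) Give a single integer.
vaddr = 286: l1_idx=4, l2_idx=1
L1[4] = 0; L2[0][1] = 21

Answer: 21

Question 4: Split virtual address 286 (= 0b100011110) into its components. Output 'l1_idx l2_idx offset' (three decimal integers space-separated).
Answer: 4 1 14

Derivation:
vaddr = 286 = 0b100011110
  top 3 bits -> l1_idx = 4
  next 2 bits -> l2_idx = 1
  bottom 4 bits -> offset = 14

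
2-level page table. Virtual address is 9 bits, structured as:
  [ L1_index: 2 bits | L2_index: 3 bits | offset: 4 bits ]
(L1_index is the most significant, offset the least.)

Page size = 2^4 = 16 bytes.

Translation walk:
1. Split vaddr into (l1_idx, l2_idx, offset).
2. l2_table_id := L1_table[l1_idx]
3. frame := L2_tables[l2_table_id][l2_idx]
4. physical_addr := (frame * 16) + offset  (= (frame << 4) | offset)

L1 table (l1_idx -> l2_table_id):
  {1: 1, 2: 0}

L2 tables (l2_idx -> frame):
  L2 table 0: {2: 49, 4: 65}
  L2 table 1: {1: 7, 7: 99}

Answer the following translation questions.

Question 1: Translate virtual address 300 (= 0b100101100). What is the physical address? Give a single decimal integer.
Answer: 796

Derivation:
vaddr = 300 = 0b100101100
Split: l1_idx=2, l2_idx=2, offset=12
L1[2] = 0
L2[0][2] = 49
paddr = 49 * 16 + 12 = 796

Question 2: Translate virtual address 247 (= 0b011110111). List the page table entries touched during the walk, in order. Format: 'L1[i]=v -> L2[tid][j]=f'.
vaddr = 247 = 0b011110111
Split: l1_idx=1, l2_idx=7, offset=7

Answer: L1[1]=1 -> L2[1][7]=99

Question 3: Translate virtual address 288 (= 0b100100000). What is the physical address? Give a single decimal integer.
vaddr = 288 = 0b100100000
Split: l1_idx=2, l2_idx=2, offset=0
L1[2] = 0
L2[0][2] = 49
paddr = 49 * 16 + 0 = 784

Answer: 784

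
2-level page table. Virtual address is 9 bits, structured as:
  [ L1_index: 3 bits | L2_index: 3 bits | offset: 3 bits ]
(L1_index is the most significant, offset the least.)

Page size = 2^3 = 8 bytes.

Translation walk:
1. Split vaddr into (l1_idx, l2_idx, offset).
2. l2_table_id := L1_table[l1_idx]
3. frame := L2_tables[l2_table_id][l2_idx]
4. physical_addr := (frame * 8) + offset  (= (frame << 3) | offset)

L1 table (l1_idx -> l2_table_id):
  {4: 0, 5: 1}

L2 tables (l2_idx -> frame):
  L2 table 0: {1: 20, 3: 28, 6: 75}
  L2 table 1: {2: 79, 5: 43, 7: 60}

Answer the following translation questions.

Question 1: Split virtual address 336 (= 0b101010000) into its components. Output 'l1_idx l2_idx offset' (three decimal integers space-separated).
Answer: 5 2 0

Derivation:
vaddr = 336 = 0b101010000
  top 3 bits -> l1_idx = 5
  next 3 bits -> l2_idx = 2
  bottom 3 bits -> offset = 0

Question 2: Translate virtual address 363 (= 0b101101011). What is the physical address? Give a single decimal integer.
Answer: 347

Derivation:
vaddr = 363 = 0b101101011
Split: l1_idx=5, l2_idx=5, offset=3
L1[5] = 1
L2[1][5] = 43
paddr = 43 * 8 + 3 = 347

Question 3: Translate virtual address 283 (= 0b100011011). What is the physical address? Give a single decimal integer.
Answer: 227

Derivation:
vaddr = 283 = 0b100011011
Split: l1_idx=4, l2_idx=3, offset=3
L1[4] = 0
L2[0][3] = 28
paddr = 28 * 8 + 3 = 227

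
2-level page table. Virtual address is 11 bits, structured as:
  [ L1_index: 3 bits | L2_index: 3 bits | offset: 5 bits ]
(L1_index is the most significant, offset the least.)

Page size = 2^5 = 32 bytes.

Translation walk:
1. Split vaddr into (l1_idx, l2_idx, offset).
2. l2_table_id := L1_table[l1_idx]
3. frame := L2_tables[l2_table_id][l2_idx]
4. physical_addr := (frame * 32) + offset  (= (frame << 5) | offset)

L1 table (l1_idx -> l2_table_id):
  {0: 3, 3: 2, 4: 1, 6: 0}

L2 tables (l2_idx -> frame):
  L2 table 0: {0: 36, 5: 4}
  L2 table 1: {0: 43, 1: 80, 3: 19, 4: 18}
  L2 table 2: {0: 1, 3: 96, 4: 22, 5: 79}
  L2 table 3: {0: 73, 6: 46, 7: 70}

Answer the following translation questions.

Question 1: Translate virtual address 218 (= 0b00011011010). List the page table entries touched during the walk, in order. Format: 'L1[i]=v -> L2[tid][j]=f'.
Answer: L1[0]=3 -> L2[3][6]=46

Derivation:
vaddr = 218 = 0b00011011010
Split: l1_idx=0, l2_idx=6, offset=26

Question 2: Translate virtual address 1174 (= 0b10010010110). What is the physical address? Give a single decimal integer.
Answer: 598

Derivation:
vaddr = 1174 = 0b10010010110
Split: l1_idx=4, l2_idx=4, offset=22
L1[4] = 1
L2[1][4] = 18
paddr = 18 * 32 + 22 = 598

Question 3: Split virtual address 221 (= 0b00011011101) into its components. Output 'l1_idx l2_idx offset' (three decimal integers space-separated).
vaddr = 221 = 0b00011011101
  top 3 bits -> l1_idx = 0
  next 3 bits -> l2_idx = 6
  bottom 5 bits -> offset = 29

Answer: 0 6 29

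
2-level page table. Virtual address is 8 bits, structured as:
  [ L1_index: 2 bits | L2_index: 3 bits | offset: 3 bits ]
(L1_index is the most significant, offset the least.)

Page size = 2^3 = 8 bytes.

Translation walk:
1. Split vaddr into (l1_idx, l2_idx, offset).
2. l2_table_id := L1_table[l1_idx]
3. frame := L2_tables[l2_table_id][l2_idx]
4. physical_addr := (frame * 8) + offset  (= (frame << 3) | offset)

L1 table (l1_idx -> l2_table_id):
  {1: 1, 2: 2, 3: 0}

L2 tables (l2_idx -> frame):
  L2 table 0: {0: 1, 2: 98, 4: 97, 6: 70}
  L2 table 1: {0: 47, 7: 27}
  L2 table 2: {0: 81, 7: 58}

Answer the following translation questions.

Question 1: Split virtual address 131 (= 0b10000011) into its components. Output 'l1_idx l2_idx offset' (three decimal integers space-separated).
vaddr = 131 = 0b10000011
  top 2 bits -> l1_idx = 2
  next 3 bits -> l2_idx = 0
  bottom 3 bits -> offset = 3

Answer: 2 0 3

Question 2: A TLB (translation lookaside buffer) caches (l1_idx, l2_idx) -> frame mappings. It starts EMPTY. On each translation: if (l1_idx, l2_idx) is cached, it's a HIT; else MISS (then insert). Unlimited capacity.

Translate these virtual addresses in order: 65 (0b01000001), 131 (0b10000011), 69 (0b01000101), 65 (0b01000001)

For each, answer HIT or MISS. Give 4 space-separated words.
vaddr=65: (1,0) not in TLB -> MISS, insert
vaddr=131: (2,0) not in TLB -> MISS, insert
vaddr=69: (1,0) in TLB -> HIT
vaddr=65: (1,0) in TLB -> HIT

Answer: MISS MISS HIT HIT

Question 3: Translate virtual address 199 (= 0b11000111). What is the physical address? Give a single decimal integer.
Answer: 15

Derivation:
vaddr = 199 = 0b11000111
Split: l1_idx=3, l2_idx=0, offset=7
L1[3] = 0
L2[0][0] = 1
paddr = 1 * 8 + 7 = 15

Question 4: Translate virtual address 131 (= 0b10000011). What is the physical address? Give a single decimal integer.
Answer: 651

Derivation:
vaddr = 131 = 0b10000011
Split: l1_idx=2, l2_idx=0, offset=3
L1[2] = 2
L2[2][0] = 81
paddr = 81 * 8 + 3 = 651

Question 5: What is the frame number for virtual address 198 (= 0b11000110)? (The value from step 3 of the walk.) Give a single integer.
Answer: 1

Derivation:
vaddr = 198: l1_idx=3, l2_idx=0
L1[3] = 0; L2[0][0] = 1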